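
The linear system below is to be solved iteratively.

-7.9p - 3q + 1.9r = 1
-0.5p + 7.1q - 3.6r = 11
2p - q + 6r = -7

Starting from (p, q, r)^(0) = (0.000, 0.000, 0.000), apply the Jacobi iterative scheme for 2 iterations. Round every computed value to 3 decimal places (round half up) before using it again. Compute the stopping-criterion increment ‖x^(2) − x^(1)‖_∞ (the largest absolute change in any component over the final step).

Iteration 1:
  p = (1 - (-3)·0.000 - (1.9)·0.000) / (-7.9) = -0.127
  q = (11 - (-0.5)·0.000 - (-3.6)·0.000) / (7.1) = 1.549
  r = (-7 - (2)·0.000 - (-1)·0.000) / (6) = -1.167
Iteration 2:
  p = (1 - (-3)·1.549 - (1.9)·-1.167) / (-7.9) = -0.995
  q = (11 - (-0.5)·-0.127 - (-3.6)·-1.167) / (7.1) = 0.949
  r = (-7 - (2)·-0.127 - (-1)·1.549) / (6) = -0.866
Change: (-0.868, -0.600, 0.301) → max |·| = 0.868

0.868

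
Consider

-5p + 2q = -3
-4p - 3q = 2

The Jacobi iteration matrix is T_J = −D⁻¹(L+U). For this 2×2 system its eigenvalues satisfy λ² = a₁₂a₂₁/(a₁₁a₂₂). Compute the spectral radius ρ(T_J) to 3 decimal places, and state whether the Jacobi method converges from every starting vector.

0.730

a₁₂a₂₁/(a₁₁a₂₂) = (2)·(-4) / ((-5)·(-3)) = -0.533333
ρ = √|-0.533333| = √0.533333 = 0.730
ρ < 1, so Jacobi converges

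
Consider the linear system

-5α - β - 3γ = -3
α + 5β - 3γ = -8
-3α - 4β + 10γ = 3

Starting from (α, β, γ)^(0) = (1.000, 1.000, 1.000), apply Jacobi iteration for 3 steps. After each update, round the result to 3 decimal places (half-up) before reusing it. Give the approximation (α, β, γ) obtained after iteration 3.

(0.936, -1.792, -0.012)

Iteration 1:
  α = (-3 - (-1)·1.000 - (-3)·1.000) / (-5) = -0.200
  β = (-8 - (1)·1.000 - (-3)·1.000) / (5) = -1.200
  γ = (3 - (-3)·1.000 - (-4)·1.000) / (10) = 1.000
Iteration 2:
  α = (-3 - (-1)·-1.200 - (-3)·1.000) / (-5) = 0.240
  β = (-8 - (1)·-0.200 - (-3)·1.000) / (5) = -0.960
  γ = (3 - (-3)·-0.200 - (-4)·-1.200) / (10) = -0.240
Iteration 3:
  α = (-3 - (-1)·-0.960 - (-3)·-0.240) / (-5) = 0.936
  β = (-8 - (1)·0.240 - (-3)·-0.240) / (5) = -1.792
  γ = (3 - (-3)·0.240 - (-4)·-0.960) / (10) = -0.012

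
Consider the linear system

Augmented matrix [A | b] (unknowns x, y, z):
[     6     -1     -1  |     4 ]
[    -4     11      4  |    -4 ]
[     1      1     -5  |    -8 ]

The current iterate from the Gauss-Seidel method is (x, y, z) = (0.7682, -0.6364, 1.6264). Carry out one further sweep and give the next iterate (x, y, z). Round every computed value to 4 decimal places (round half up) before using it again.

(0.8317, -0.6526, 1.6358)

One sweep:
  x = (4 - (-1)·-0.6364 - (-1)·1.6264) / (6) = 0.8317
  y = (-4 - (-4)·0.8317 - (4)·1.6264) / (11) = -0.6526
  z = (-8 - (1)·0.8317 - (1)·-0.6526) / (-5) = 1.6358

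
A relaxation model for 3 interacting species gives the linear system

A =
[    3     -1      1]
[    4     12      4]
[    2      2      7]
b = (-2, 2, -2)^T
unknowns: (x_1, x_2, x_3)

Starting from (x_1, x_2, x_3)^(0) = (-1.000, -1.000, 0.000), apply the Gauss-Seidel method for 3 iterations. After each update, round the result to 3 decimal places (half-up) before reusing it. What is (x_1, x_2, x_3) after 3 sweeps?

Iteration 1:
  x_1 = (-2 - (-1)·-1.000 - (1)·0.000) / (3) = -1.000
  x_2 = (2 - (4)·-1.000 - (4)·0.000) / (12) = 0.500
  x_3 = (-2 - (2)·-1.000 - (2)·0.500) / (7) = -0.143
Iteration 2:
  x_1 = (-2 - (-1)·0.500 - (1)·-0.143) / (3) = -0.452
  x_2 = (2 - (4)·-0.452 - (4)·-0.143) / (12) = 0.365
  x_3 = (-2 - (2)·-0.452 - (2)·0.365) / (7) = -0.261
Iteration 3:
  x_1 = (-2 - (-1)·0.365 - (1)·-0.261) / (3) = -0.458
  x_2 = (2 - (4)·-0.458 - (4)·-0.261) / (12) = 0.406
  x_3 = (-2 - (2)·-0.458 - (2)·0.406) / (7) = -0.271

(-0.458, 0.406, -0.271)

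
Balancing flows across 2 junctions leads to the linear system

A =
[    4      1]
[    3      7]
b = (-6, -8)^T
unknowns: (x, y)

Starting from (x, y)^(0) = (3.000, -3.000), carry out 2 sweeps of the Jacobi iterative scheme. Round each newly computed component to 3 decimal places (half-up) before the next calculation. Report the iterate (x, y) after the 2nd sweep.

Iteration 1:
  x = (-6 - (1)·-3.000) / (4) = -0.750
  y = (-8 - (3)·3.000) / (7) = -2.429
Iteration 2:
  x = (-6 - (1)·-2.429) / (4) = -0.893
  y = (-8 - (3)·-0.750) / (7) = -0.821

(-0.893, -0.821)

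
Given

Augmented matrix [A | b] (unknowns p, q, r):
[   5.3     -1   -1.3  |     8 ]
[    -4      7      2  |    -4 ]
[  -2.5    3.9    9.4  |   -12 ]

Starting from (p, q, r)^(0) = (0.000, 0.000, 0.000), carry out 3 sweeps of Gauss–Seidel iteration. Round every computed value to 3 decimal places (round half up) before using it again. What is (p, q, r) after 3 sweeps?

(1.323, 0.504, -1.134)

Iteration 1:
  p = (8 - (-1)·0.000 - (-1.3)·0.000) / (5.3) = 1.509
  q = (-4 - (-4)·1.509 - (2)·0.000) / (7) = 0.291
  r = (-12 - (-2.5)·1.509 - (3.9)·0.291) / (9.4) = -0.996
Iteration 2:
  p = (8 - (-1)·0.291 - (-1.3)·-0.996) / (5.3) = 1.320
  q = (-4 - (-4)·1.320 - (2)·-0.996) / (7) = 0.467
  r = (-12 - (-2.5)·1.320 - (3.9)·0.467) / (9.4) = -1.119
Iteration 3:
  p = (8 - (-1)·0.467 - (-1.3)·-1.119) / (5.3) = 1.323
  q = (-4 - (-4)·1.323 - (2)·-1.119) / (7) = 0.504
  r = (-12 - (-2.5)·1.323 - (3.9)·0.504) / (9.4) = -1.134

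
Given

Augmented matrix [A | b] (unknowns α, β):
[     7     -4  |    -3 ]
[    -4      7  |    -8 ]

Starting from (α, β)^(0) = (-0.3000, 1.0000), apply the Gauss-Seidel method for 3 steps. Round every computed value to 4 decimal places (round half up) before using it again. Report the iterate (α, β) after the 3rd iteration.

Iteration 1:
  α = (-3 - (-4)·1.0000) / (7) = 0.1429
  β = (-8 - (-4)·0.1429) / (7) = -1.0612
Iteration 2:
  α = (-3 - (-4)·-1.0612) / (7) = -1.0350
  β = (-8 - (-4)·-1.0350) / (7) = -1.7343
Iteration 3:
  α = (-3 - (-4)·-1.7343) / (7) = -1.4196
  β = (-8 - (-4)·-1.4196) / (7) = -1.9541

(-1.4196, -1.9541)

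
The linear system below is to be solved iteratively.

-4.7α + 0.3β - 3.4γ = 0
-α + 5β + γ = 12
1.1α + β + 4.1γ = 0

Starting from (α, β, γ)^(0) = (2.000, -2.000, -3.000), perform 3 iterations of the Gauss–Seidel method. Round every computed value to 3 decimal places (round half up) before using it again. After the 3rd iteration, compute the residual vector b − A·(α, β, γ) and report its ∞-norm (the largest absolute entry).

0.393

Iteration 1:
  α = (0 - (0.3)·-2.000 - (-3.4)·-3.000) / (-4.7) = 2.043
  β = (12 - (-1)·2.043 - (1)·-3.000) / (5) = 3.409
  γ = (0 - (1.1)·2.043 - (1)·3.409) / (4.1) = -1.380
Iteration 2:
  α = (0 - (0.3)·3.409 - (-3.4)·-1.380) / (-4.7) = 1.216
  β = (12 - (-1)·1.216 - (1)·-1.380) / (5) = 2.919
  γ = (0 - (1.1)·1.216 - (1)·2.919) / (4.1) = -1.038
Iteration 3:
  α = (0 - (0.3)·2.919 - (-3.4)·-1.038) / (-4.7) = 0.937
  β = (12 - (-1)·0.937 - (1)·-1.038) / (5) = 2.795
  γ = (0 - (1.1)·0.937 - (1)·2.795) / (4.1) = -0.933
Residual b − A·x = (0.393, -0.105, 0.000); ∞-norm = 0.393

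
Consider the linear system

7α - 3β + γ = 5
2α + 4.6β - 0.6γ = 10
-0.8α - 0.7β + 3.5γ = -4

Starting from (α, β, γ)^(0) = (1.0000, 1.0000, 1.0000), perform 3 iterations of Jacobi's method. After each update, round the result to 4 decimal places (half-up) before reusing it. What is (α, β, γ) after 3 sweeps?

(1.4969, 1.4001, -0.4439)

Iteration 1:
  α = (5 - (-3)·1.0000 - (1)·1.0000) / (7) = 1.0000
  β = (10 - (2)·1.0000 - (-0.6)·1.0000) / (4.6) = 1.8696
  γ = (-4 - (-0.8)·1.0000 - (-0.7)·1.0000) / (3.5) = -0.7143
Iteration 2:
  α = (5 - (-3)·1.8696 - (1)·-0.7143) / (7) = 1.6176
  β = (10 - (2)·1.0000 - (-0.6)·-0.7143) / (4.6) = 1.6460
  γ = (-4 - (-0.8)·1.0000 - (-0.7)·1.8696) / (3.5) = -0.5404
Iteration 3:
  α = (5 - (-3)·1.6460 - (1)·-0.5404) / (7) = 1.4969
  β = (10 - (2)·1.6176 - (-0.6)·-0.5404) / (4.6) = 1.4001
  γ = (-4 - (-0.8)·1.6176 - (-0.7)·1.6460) / (3.5) = -0.4439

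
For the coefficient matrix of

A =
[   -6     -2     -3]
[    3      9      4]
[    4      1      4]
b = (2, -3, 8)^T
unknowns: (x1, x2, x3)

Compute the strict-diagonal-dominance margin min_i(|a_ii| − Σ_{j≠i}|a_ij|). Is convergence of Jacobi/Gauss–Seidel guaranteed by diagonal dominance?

row 1: |-6| − (2+3) = 1
row 2: |9| − (3+4) = 2
row 3: |4| − (4+1) = -1
minimum over rows = -1 → not strictly diagonally dominant

-1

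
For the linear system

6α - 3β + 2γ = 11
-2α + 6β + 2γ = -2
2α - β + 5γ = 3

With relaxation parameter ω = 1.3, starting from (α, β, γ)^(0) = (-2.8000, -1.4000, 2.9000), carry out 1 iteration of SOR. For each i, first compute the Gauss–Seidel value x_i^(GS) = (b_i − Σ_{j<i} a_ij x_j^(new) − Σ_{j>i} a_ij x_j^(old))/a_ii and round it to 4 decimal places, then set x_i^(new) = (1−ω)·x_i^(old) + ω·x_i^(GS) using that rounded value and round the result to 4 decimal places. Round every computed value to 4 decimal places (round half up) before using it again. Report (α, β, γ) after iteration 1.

Iteration 1:
  α: GS value = (11 - (-3)·-1.4000 - (2)·2.9000) / (6) = 0.1667;  α ← (1−ω)·-2.8000 + ω·0.1667 = 1.0567
  β: GS value = (-2 - (-2)·1.0567 - (2)·2.9000) / (6) = -0.9478;  β ← (1−ω)·-1.4000 + ω·-0.9478 = -0.8121
  γ: GS value = (3 - (2)·1.0567 - (-1)·-0.8121) / (5) = 0.0149;  γ ← (1−ω)·2.9000 + ω·0.0149 = -0.8506

(1.0567, -0.8121, -0.8506)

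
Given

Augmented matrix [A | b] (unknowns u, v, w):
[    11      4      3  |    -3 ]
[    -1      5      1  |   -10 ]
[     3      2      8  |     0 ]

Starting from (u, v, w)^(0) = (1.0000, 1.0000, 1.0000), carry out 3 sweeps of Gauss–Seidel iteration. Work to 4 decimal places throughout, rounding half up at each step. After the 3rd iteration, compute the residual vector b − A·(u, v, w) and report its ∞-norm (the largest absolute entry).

Iteration 1:
  u = (-3 - (4)·1.0000 - (3)·1.0000) / (11) = -0.9091
  v = (-10 - (-1)·-0.9091 - (1)·1.0000) / (5) = -2.3818
  w = (0 - (3)·-0.9091 - (2)·-2.3818) / (8) = 0.9364
Iteration 2:
  u = (-3 - (4)·-2.3818 - (3)·0.9364) / (11) = 0.3380
  v = (-10 - (-1)·0.3380 - (1)·0.9364) / (5) = -2.1197
  w = (0 - (3)·0.3380 - (2)·-2.1197) / (8) = 0.4032
Iteration 3:
  u = (-3 - (4)·-2.1197 - (3)·0.4032) / (11) = 0.3881
  v = (-10 - (-1)·0.3881 - (1)·0.4032) / (5) = -2.0030
  w = (0 - (3)·0.3881 - (2)·-2.0030) / (8) = 0.3552
Residual b − A·x = (-0.3227, 0.0479, 0.0001); ∞-norm = 0.3227

0.3227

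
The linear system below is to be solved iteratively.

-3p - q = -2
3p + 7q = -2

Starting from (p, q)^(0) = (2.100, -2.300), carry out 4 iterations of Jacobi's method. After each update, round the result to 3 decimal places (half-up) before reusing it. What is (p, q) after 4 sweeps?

Iteration 1:
  p = (-2 - (-1)·-2.300) / (-3) = 1.433
  q = (-2 - (3)·2.100) / (7) = -1.186
Iteration 2:
  p = (-2 - (-1)·-1.186) / (-3) = 1.062
  q = (-2 - (3)·1.433) / (7) = -0.900
Iteration 3:
  p = (-2 - (-1)·-0.900) / (-3) = 0.967
  q = (-2 - (3)·1.062) / (7) = -0.741
Iteration 4:
  p = (-2 - (-1)·-0.741) / (-3) = 0.914
  q = (-2 - (3)·0.967) / (7) = -0.700

(0.914, -0.700)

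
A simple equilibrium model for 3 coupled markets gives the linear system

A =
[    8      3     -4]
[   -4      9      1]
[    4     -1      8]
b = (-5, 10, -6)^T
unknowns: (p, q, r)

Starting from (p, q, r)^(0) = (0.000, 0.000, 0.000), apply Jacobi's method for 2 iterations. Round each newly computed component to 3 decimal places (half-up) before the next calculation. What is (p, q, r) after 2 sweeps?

Iteration 1:
  p = (-5 - (3)·0.000 - (-4)·0.000) / (8) = -0.625
  q = (10 - (-4)·0.000 - (1)·0.000) / (9) = 1.111
  r = (-6 - (4)·0.000 - (-1)·0.000) / (8) = -0.750
Iteration 2:
  p = (-5 - (3)·1.111 - (-4)·-0.750) / (8) = -1.417
  q = (10 - (-4)·-0.625 - (1)·-0.750) / (9) = 0.917
  r = (-6 - (4)·-0.625 - (-1)·1.111) / (8) = -0.299

(-1.417, 0.917, -0.299)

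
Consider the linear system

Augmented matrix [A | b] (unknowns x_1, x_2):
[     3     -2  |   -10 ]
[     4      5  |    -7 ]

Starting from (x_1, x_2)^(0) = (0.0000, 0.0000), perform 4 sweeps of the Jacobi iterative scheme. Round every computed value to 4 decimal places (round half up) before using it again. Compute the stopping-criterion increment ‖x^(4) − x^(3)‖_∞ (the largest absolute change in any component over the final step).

1.4223

Iteration 1:
  x_1 = (-10 - (-2)·0.0000) / (3) = -3.3333
  x_2 = (-7 - (4)·0.0000) / (5) = -1.4000
Iteration 2:
  x_1 = (-10 - (-2)·-1.4000) / (3) = -4.2667
  x_2 = (-7 - (4)·-3.3333) / (5) = 1.2666
Iteration 3:
  x_1 = (-10 - (-2)·1.2666) / (3) = -2.4889
  x_2 = (-7 - (4)·-4.2667) / (5) = 2.0134
Iteration 4:
  x_1 = (-10 - (-2)·2.0134) / (3) = -1.9911
  x_2 = (-7 - (4)·-2.4889) / (5) = 0.5911
Change: (0.4978, -1.4223) → max |·| = 1.4223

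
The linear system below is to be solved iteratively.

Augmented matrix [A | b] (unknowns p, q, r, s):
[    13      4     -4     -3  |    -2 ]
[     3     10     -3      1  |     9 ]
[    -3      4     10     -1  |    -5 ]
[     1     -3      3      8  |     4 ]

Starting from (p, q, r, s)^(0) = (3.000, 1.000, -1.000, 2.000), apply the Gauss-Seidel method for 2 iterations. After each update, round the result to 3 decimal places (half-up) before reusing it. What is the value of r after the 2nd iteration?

-0.770

Iteration 1:
  p = (-2 - (4)·1.000 - (-4)·-1.000 - (-3)·2.000) / (13) = -0.308
  q = (9 - (3)·-0.308 - (-3)·-1.000 - (1)·2.000) / (10) = 0.492
  r = (-5 - (-3)·-0.308 - (4)·0.492 - (-1)·2.000) / (10) = -0.589
  s = (4 - (1)·-0.308 - (-3)·0.492 - (3)·-0.589) / (8) = 0.944
Iteration 2:
  p = (-2 - (4)·0.492 - (-4)·-0.589 - (-3)·0.944) / (13) = -0.269
  q = (9 - (3)·-0.269 - (-3)·-0.589 - (1)·0.944) / (10) = 0.710
  r = (-5 - (-3)·-0.269 - (4)·0.710 - (-1)·0.944) / (10) = -0.770
  s = (4 - (1)·-0.269 - (-3)·0.710 - (3)·-0.770) / (8) = 1.089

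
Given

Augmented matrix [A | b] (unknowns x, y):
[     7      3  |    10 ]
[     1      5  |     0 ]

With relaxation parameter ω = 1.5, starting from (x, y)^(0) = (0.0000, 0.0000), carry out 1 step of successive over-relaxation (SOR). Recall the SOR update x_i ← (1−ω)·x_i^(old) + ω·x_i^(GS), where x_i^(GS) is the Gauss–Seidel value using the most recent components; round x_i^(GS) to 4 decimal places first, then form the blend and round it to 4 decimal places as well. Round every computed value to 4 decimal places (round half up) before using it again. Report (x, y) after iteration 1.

(2.1429, -0.6429)

Iteration 1:
  x: GS value = (10 - (3)·0.0000) / (7) = 1.4286;  x ← (1−ω)·0.0000 + ω·1.4286 = 2.1429
  y: GS value = (0 - (1)·2.1429) / (5) = -0.4286;  y ← (1−ω)·0.0000 + ω·-0.4286 = -0.6429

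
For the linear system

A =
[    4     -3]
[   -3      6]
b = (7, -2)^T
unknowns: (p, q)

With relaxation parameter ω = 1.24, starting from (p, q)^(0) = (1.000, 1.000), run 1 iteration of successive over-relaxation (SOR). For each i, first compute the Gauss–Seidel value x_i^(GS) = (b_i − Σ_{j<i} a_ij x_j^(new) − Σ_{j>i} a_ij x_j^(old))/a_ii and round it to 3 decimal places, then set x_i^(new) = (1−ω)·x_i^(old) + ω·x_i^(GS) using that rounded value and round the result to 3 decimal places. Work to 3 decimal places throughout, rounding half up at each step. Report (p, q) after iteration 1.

(2.860, 1.120)

Iteration 1:
  p: GS value = (7 - (-3)·1.000) / (4) = 2.500;  p ← (1−ω)·1.000 + ω·2.500 = 2.860
  q: GS value = (-2 - (-3)·2.860) / (6) = 1.097;  q ← (1−ω)·1.000 + ω·1.097 = 1.120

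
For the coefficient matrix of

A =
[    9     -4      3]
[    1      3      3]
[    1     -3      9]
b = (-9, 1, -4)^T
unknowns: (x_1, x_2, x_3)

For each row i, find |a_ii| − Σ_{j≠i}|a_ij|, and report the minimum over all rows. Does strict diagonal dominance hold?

-1

row 1: |9| − (4+3) = 2
row 2: |3| − (1+3) = -1
row 3: |9| − (1+3) = 5
minimum over rows = -1 → not strictly diagonally dominant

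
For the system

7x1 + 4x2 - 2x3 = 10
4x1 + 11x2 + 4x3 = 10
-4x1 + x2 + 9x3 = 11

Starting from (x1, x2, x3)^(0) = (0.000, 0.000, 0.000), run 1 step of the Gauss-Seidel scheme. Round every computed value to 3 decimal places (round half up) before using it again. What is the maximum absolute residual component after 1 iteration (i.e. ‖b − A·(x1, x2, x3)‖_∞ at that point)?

7.251

Iteration 1:
  x1 = (10 - (4)·0.000 - (-2)·0.000) / (7) = 1.429
  x2 = (10 - (4)·1.429 - (4)·0.000) / (11) = 0.389
  x3 = (11 - (-4)·1.429 - (1)·0.389) / (9) = 1.814
Residual b − A·x = (2.069, -7.251, 0.001); ∞-norm = 7.251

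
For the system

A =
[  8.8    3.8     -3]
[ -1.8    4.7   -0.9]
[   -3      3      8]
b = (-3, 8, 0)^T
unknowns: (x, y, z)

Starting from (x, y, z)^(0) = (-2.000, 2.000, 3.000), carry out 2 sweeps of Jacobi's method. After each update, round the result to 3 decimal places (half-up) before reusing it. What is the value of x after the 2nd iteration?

Iteration 1:
  x = (-3 - (3.8)·2.000 - (-3)·3.000) / (8.8) = -0.182
  y = (8 - (-1.8)·-2.000 - (-0.9)·3.000) / (4.7) = 1.511
  z = (0 - (-3)·-2.000 - (3)·2.000) / (8) = -1.500
Iteration 2:
  x = (-3 - (3.8)·1.511 - (-3)·-1.500) / (8.8) = -1.505
  y = (8 - (-1.8)·-0.182 - (-0.9)·-1.500) / (4.7) = 1.345
  z = (0 - (-3)·-0.182 - (3)·1.511) / (8) = -0.635

-1.505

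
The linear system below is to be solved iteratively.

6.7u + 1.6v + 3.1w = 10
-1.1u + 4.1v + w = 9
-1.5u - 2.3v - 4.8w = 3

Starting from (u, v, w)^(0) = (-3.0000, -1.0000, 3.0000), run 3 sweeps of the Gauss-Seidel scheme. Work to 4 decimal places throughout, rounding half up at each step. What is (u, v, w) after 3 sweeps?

Iteration 1:
  u = (10 - (1.6)·-1.0000 - (3.1)·3.0000) / (6.7) = 0.3433
  v = (9 - (-1.1)·0.3433 - (1)·3.0000) / (4.1) = 1.5555
  w = (3 - (-1.5)·0.3433 - (-2.3)·1.5555) / (-4.8) = -1.4776
Iteration 2:
  u = (10 - (1.6)·1.5555 - (3.1)·-1.4776) / (6.7) = 1.8047
  v = (9 - (-1.1)·1.8047 - (1)·-1.4776) / (4.1) = 3.0397
  w = (3 - (-1.5)·1.8047 - (-2.3)·3.0397) / (-4.8) = -2.6455
Iteration 3:
  u = (10 - (1.6)·3.0397 - (3.1)·-2.6455) / (6.7) = 1.9907
  v = (9 - (-1.1)·1.9907 - (1)·-2.6455) / (4.1) = 3.3745
  w = (3 - (-1.5)·1.9907 - (-2.3)·3.3745) / (-4.8) = -2.8640

(1.9907, 3.3745, -2.8640)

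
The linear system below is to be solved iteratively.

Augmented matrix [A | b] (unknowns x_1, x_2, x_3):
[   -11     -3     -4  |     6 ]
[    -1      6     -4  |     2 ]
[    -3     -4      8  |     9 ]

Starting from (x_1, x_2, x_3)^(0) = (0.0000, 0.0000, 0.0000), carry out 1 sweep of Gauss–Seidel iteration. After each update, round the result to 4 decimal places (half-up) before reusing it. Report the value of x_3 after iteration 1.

Iteration 1:
  x_1 = (6 - (-3)·0.0000 - (-4)·0.0000) / (-11) = -0.5455
  x_2 = (2 - (-1)·-0.5455 - (-4)·0.0000) / (6) = 0.2424
  x_3 = (9 - (-3)·-0.5455 - (-4)·0.2424) / (8) = 1.0416

1.0416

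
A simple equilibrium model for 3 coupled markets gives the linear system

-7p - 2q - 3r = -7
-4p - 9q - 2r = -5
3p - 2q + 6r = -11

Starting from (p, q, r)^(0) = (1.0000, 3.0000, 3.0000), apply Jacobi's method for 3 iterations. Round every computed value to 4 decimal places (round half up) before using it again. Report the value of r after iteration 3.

-2.2452

Iteration 1:
  p = (-7 - (-2)·3.0000 - (-3)·3.0000) / (-7) = -1.1429
  q = (-5 - (-4)·1.0000 - (-2)·3.0000) / (-9) = -0.5556
  r = (-11 - (3)·1.0000 - (-2)·3.0000) / (6) = -1.3333
Iteration 2:
  p = (-7 - (-2)·-0.5556 - (-3)·-1.3333) / (-7) = 1.7302
  q = (-5 - (-4)·-1.1429 - (-2)·-1.3333) / (-9) = 1.3598
  r = (-11 - (3)·-1.1429 - (-2)·-0.5556) / (6) = -1.4471
Iteration 3:
  p = (-7 - (-2)·1.3598 - (-3)·-1.4471) / (-7) = 1.2317
  q = (-5 - (-4)·1.7302 - (-2)·-1.4471) / (-9) = 0.1082
  r = (-11 - (3)·1.7302 - (-2)·1.3598) / (6) = -2.2452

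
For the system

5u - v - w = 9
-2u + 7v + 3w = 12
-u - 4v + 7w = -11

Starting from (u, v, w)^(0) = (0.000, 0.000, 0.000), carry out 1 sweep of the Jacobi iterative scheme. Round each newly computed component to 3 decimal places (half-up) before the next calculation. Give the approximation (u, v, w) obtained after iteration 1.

Iteration 1:
  u = (9 - (-1)·0.000 - (-1)·0.000) / (5) = 1.800
  v = (12 - (-2)·0.000 - (3)·0.000) / (7) = 1.714
  w = (-11 - (-1)·0.000 - (-4)·0.000) / (7) = -1.571

(1.800, 1.714, -1.571)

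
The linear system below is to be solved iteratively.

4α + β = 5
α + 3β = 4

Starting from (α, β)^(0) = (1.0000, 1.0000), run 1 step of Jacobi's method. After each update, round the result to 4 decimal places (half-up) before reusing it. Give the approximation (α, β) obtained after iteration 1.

(1.0000, 1.0000)

Iteration 1:
  α = (5 - (1)·1.0000) / (4) = 1.0000
  β = (4 - (1)·1.0000) / (3) = 1.0000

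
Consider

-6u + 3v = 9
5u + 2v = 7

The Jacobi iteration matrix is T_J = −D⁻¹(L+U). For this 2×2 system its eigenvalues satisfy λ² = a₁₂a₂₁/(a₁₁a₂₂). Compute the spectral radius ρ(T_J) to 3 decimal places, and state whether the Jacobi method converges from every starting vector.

a₁₂a₂₁/(a₁₁a₂₂) = (3)·(5) / ((-6)·(2)) = -1.250000
ρ = √|-1.250000| = √1.250000 = 1.118
ρ > 1, so Jacobi diverges

1.118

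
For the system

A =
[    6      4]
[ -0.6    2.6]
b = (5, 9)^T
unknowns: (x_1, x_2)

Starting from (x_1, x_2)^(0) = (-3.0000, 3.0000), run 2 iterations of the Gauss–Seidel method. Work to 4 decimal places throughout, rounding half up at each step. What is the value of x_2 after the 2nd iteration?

3.1627

Iteration 1:
  x_1 = (5 - (4)·3.0000) / (6) = -1.1667
  x_2 = (9 - (-0.6)·-1.1667) / (2.6) = 3.1923
Iteration 2:
  x_1 = (5 - (4)·3.1923) / (6) = -1.2949
  x_2 = (9 - (-0.6)·-1.2949) / (2.6) = 3.1627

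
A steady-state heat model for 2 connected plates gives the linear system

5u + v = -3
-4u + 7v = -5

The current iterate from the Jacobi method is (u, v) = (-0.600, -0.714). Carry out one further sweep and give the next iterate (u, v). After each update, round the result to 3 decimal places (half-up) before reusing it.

One sweep:
  u = (-3 - (1)·-0.714) / (5) = -0.457
  v = (-5 - (-4)·-0.600) / (7) = -1.057

(-0.457, -1.057)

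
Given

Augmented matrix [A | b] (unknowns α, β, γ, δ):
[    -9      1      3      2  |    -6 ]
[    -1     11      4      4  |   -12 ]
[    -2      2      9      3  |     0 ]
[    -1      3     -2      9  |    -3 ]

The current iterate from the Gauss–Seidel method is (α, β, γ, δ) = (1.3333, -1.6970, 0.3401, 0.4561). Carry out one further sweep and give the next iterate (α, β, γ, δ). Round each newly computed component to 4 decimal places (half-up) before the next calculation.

One sweep:
  α = (-6 - (1)·-1.6970 - (3)·0.3401 - (2)·0.4561) / (-9) = 0.6928
  β = (-12 - (-1)·0.6928 - (4)·0.3401 - (4)·0.4561) / (11) = -1.3175
  γ = (0 - (-2)·0.6928 - (2)·-1.3175 - (3)·0.4561) / (9) = 0.2947
  δ = (-3 - (-1)·0.6928 - (3)·-1.3175 - (-2)·0.2947) / (9) = 0.2483

(0.6928, -1.3175, 0.2947, 0.2483)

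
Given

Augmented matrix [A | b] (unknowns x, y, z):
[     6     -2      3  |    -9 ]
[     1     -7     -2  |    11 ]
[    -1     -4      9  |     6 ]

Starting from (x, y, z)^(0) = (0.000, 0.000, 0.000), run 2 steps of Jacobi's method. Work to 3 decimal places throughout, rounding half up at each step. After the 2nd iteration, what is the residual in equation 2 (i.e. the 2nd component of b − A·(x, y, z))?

-0.871

Iteration 1:
  x = (-9 - (-2)·0.000 - (3)·0.000) / (6) = -1.500
  y = (11 - (1)·0.000 - (-2)·0.000) / (-7) = -1.571
  z = (6 - (-1)·0.000 - (-4)·0.000) / (9) = 0.667
Iteration 2:
  x = (-9 - (-2)·-1.571 - (3)·0.667) / (6) = -2.357
  y = (11 - (1)·-1.500 - (-2)·0.667) / (-7) = -1.976
  z = (6 - (-1)·-1.500 - (-4)·-1.571) / (9) = -0.198
Residual b − A·x = (1.784, -0.871, -2.479)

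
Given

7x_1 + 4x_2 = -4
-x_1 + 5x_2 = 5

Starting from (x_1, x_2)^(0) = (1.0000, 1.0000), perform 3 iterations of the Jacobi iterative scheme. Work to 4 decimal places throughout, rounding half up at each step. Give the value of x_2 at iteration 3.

0.7486

Iteration 1:
  x_1 = (-4 - (4)·1.0000) / (7) = -1.1429
  x_2 = (5 - (-1)·1.0000) / (5) = 1.2000
Iteration 2:
  x_1 = (-4 - (4)·1.2000) / (7) = -1.2571
  x_2 = (5 - (-1)·-1.1429) / (5) = 0.7714
Iteration 3:
  x_1 = (-4 - (4)·0.7714) / (7) = -1.0122
  x_2 = (5 - (-1)·-1.2571) / (5) = 0.7486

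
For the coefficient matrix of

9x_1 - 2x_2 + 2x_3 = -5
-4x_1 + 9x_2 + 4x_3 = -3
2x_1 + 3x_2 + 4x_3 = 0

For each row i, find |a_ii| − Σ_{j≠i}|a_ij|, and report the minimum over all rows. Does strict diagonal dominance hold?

row 1: |9| − (2+2) = 5
row 2: |9| − (4+4) = 1
row 3: |4| − (2+3) = -1
minimum over rows = -1 → not strictly diagonally dominant

-1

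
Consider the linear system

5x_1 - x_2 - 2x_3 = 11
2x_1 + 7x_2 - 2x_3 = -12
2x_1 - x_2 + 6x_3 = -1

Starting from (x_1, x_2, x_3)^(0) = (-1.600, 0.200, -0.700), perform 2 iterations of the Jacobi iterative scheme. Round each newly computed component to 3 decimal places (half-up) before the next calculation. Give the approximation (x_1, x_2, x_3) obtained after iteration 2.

Iteration 1:
  x_1 = (11 - (-1)·0.200 - (-2)·-0.700) / (5) = 1.960
  x_2 = (-12 - (2)·-1.600 - (-2)·-0.700) / (7) = -1.457
  x_3 = (-1 - (2)·-1.600 - (-1)·0.200) / (6) = 0.400
Iteration 2:
  x_1 = (11 - (-1)·-1.457 - (-2)·0.400) / (5) = 2.069
  x_2 = (-12 - (2)·1.960 - (-2)·0.400) / (7) = -2.160
  x_3 = (-1 - (2)·1.960 - (-1)·-1.457) / (6) = -1.063

(2.069, -2.160, -1.063)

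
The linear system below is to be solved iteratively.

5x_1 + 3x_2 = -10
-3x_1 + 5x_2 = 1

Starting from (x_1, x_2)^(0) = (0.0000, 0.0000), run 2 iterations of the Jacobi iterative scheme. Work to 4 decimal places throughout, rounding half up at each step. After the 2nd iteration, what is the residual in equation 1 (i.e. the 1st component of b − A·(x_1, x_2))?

Iteration 1:
  x_1 = (-10 - (3)·0.0000) / (5) = -2.0000
  x_2 = (1 - (-3)·0.0000) / (5) = 0.2000
Iteration 2:
  x_1 = (-10 - (3)·0.2000) / (5) = -2.1200
  x_2 = (1 - (-3)·-2.0000) / (5) = -1.0000
Residual b − A·x = (3.6000, -0.3600)

3.6000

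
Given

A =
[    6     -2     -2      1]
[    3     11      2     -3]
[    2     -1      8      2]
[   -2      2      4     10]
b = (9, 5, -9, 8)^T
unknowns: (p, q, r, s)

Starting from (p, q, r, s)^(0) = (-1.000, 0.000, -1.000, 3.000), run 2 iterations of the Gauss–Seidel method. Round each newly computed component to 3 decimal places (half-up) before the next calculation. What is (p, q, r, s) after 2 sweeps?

Iteration 1:
  p = (9 - (-2)·0.000 - (-2)·-1.000 - (1)·3.000) / (6) = 0.667
  q = (5 - (3)·0.667 - (2)·-1.000 - (-3)·3.000) / (11) = 1.273
  r = (-9 - (2)·0.667 - (-1)·1.273 - (2)·3.000) / (8) = -1.883
  s = (8 - (-2)·0.667 - (2)·1.273 - (4)·-1.883) / (10) = 1.432
Iteration 2:
  p = (9 - (-2)·1.273 - (-2)·-1.883 - (1)·1.432) / (6) = 1.058
  q = (5 - (3)·1.058 - (2)·-1.883 - (-3)·1.432) / (11) = 0.899
  r = (-9 - (2)·1.058 - (-1)·0.899 - (2)·1.432) / (8) = -1.635
  s = (8 - (-2)·1.058 - (2)·0.899 - (4)·-1.635) / (10) = 1.486

(1.058, 0.899, -1.635, 1.486)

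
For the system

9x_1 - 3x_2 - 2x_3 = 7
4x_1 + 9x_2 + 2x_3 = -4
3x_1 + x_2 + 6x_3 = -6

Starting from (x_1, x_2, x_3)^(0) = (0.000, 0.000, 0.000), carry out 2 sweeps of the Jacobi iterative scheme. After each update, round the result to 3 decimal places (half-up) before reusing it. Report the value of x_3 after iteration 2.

-1.315

Iteration 1:
  x_1 = (7 - (-3)·0.000 - (-2)·0.000) / (9) = 0.778
  x_2 = (-4 - (4)·0.000 - (2)·0.000) / (9) = -0.444
  x_3 = (-6 - (3)·0.000 - (1)·0.000) / (6) = -1.000
Iteration 2:
  x_1 = (7 - (-3)·-0.444 - (-2)·-1.000) / (9) = 0.408
  x_2 = (-4 - (4)·0.778 - (2)·-1.000) / (9) = -0.568
  x_3 = (-6 - (3)·0.778 - (1)·-0.444) / (6) = -1.315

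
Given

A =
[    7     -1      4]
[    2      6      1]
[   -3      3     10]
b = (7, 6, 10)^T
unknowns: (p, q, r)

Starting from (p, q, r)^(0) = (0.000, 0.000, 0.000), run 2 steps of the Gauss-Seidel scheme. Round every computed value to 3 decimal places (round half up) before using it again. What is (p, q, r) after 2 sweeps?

Iteration 1:
  p = (7 - (-1)·0.000 - (4)·0.000) / (7) = 1.000
  q = (6 - (2)·1.000 - (1)·0.000) / (6) = 0.667
  r = (10 - (-3)·1.000 - (3)·0.667) / (10) = 1.100
Iteration 2:
  p = (7 - (-1)·0.667 - (4)·1.100) / (7) = 0.467
  q = (6 - (2)·0.467 - (1)·1.100) / (6) = 0.661
  r = (10 - (-3)·0.467 - (3)·0.661) / (10) = 0.942

(0.467, 0.661, 0.942)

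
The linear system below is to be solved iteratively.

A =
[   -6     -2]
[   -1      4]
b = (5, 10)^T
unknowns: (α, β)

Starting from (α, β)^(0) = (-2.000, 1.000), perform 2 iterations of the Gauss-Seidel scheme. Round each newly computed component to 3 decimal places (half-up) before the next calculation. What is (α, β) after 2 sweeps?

Iteration 1:
  α = (5 - (-2)·1.000) / (-6) = -1.167
  β = (10 - (-1)·-1.167) / (4) = 2.208
Iteration 2:
  α = (5 - (-2)·2.208) / (-6) = -1.569
  β = (10 - (-1)·-1.569) / (4) = 2.108

(-1.569, 2.108)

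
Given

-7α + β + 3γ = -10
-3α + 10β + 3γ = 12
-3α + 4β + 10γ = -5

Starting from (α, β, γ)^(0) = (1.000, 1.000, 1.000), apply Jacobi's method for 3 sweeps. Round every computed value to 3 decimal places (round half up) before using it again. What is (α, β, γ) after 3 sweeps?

Iteration 1:
  α = (-10 - (1)·1.000 - (3)·1.000) / (-7) = 2.000
  β = (12 - (-3)·1.000 - (3)·1.000) / (10) = 1.200
  γ = (-5 - (-3)·1.000 - (4)·1.000) / (10) = -0.600
Iteration 2:
  α = (-10 - (1)·1.200 - (3)·-0.600) / (-7) = 1.343
  β = (12 - (-3)·2.000 - (3)·-0.600) / (10) = 1.980
  γ = (-5 - (-3)·2.000 - (4)·1.200) / (10) = -0.380
Iteration 3:
  α = (-10 - (1)·1.980 - (3)·-0.380) / (-7) = 1.549
  β = (12 - (-3)·1.343 - (3)·-0.380) / (10) = 1.717
  γ = (-5 - (-3)·1.343 - (4)·1.980) / (10) = -0.889

(1.549, 1.717, -0.889)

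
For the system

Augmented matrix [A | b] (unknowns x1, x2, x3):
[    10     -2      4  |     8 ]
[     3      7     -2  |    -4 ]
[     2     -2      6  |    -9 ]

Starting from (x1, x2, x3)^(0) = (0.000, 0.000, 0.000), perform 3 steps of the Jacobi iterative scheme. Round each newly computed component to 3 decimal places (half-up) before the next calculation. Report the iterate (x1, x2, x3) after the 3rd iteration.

Iteration 1:
  x1 = (8 - (-2)·0.000 - (4)·0.000) / (10) = 0.800
  x2 = (-4 - (3)·0.000 - (-2)·0.000) / (7) = -0.571
  x3 = (-9 - (2)·0.000 - (-2)·0.000) / (6) = -1.500
Iteration 2:
  x1 = (8 - (-2)·-0.571 - (4)·-1.500) / (10) = 1.286
  x2 = (-4 - (3)·0.800 - (-2)·-1.500) / (7) = -1.343
  x3 = (-9 - (2)·0.800 - (-2)·-0.571) / (6) = -1.957
Iteration 3:
  x1 = (8 - (-2)·-1.343 - (4)·-1.957) / (10) = 1.314
  x2 = (-4 - (3)·1.286 - (-2)·-1.957) / (7) = -1.682
  x3 = (-9 - (2)·1.286 - (-2)·-1.343) / (6) = -2.376

(1.314, -1.682, -2.376)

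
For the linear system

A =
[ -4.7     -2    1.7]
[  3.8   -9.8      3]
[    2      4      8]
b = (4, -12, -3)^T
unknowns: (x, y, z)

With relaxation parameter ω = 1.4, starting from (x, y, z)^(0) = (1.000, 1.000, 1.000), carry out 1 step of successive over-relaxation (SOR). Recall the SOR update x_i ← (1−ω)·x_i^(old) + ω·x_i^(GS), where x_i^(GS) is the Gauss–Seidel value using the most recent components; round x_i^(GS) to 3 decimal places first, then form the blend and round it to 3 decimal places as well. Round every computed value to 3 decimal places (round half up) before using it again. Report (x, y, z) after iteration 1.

Iteration 1:
  x: GS value = (4 - (-2)·1.000 - (1.7)·1.000) / (-4.7) = -0.915;  x ← (1−ω)·1.000 + ω·-0.915 = -1.681
  y: GS value = (-12 - (3.8)·-1.681 - (3)·1.000) / (-9.8) = 0.879;  y ← (1−ω)·1.000 + ω·0.879 = 0.831
  z: GS value = (-3 - (2)·-1.681 - (4)·0.831) / (8) = -0.370;  z ← (1−ω)·1.000 + ω·-0.370 = -0.918

(-1.681, 0.831, -0.918)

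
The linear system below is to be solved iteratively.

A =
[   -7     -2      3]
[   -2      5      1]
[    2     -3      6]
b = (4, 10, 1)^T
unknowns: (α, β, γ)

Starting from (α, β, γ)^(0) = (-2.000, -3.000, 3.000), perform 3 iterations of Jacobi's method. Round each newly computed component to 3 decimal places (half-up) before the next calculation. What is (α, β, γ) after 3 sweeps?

(-1.385, 1.600, 1.891)

Iteration 1:
  α = (4 - (-2)·-3.000 - (3)·3.000) / (-7) = 1.571
  β = (10 - (-2)·-2.000 - (1)·3.000) / (5) = 0.600
  γ = (1 - (2)·-2.000 - (-3)·-3.000) / (6) = -0.667
Iteration 2:
  α = (4 - (-2)·0.600 - (3)·-0.667) / (-7) = -1.029
  β = (10 - (-2)·1.571 - (1)·-0.667) / (5) = 2.762
  γ = (1 - (2)·1.571 - (-3)·0.600) / (6) = -0.057
Iteration 3:
  α = (4 - (-2)·2.762 - (3)·-0.057) / (-7) = -1.385
  β = (10 - (-2)·-1.029 - (1)·-0.057) / (5) = 1.600
  γ = (1 - (2)·-1.029 - (-3)·2.762) / (6) = 1.891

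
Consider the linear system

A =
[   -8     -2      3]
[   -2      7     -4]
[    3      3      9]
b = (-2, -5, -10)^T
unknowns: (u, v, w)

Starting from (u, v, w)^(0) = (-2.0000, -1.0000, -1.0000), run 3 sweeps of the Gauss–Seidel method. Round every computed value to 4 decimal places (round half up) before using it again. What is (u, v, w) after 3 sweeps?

Iteration 1:
  u = (-2 - (-2)·-1.0000 - (3)·-1.0000) / (-8) = 0.1250
  v = (-5 - (-2)·0.1250 - (-4)·-1.0000) / (7) = -1.2500
  w = (-10 - (3)·0.1250 - (3)·-1.2500) / (9) = -0.7361
Iteration 2:
  u = (-2 - (-2)·-1.2500 - (3)·-0.7361) / (-8) = 0.2865
  v = (-5 - (-2)·0.2865 - (-4)·-0.7361) / (7) = -1.0531
  w = (-10 - (3)·0.2865 - (3)·-1.0531) / (9) = -0.8556
Iteration 3:
  u = (-2 - (-2)·-1.0531 - (3)·-0.8556) / (-8) = 0.1924
  v = (-5 - (-2)·0.1924 - (-4)·-0.8556) / (7) = -1.1482
  w = (-10 - (3)·0.1924 - (3)·-1.1482) / (9) = -0.7925

(0.1924, -1.1482, -0.7925)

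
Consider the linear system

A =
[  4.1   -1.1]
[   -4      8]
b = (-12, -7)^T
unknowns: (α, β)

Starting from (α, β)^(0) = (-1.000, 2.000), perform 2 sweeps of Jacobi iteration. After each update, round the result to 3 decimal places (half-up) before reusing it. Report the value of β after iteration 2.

Iteration 1:
  α = (-12 - (-1.1)·2.000) / (4.1) = -2.390
  β = (-7 - (-4)·-1.000) / (8) = -1.375
Iteration 2:
  α = (-12 - (-1.1)·-1.375) / (4.1) = -3.296
  β = (-7 - (-4)·-2.390) / (8) = -2.070

-2.070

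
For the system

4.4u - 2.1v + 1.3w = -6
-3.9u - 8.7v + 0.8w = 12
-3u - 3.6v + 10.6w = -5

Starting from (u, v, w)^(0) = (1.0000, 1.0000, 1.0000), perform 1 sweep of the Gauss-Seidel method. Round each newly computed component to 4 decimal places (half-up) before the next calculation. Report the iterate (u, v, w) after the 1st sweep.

Iteration 1:
  u = (-6 - (-2.1)·1.0000 - (1.3)·1.0000) / (4.4) = -1.1818
  v = (12 - (-3.9)·-1.1818 - (0.8)·1.0000) / (-8.7) = -0.7576
  w = (-5 - (-3)·-1.1818 - (-3.6)·-0.7576) / (10.6) = -1.0635

(-1.1818, -0.7576, -1.0635)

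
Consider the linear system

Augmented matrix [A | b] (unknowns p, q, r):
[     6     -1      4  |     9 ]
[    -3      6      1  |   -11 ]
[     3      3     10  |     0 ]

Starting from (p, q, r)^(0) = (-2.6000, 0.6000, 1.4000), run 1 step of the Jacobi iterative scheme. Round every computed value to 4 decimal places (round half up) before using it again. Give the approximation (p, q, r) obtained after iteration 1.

(0.6667, -3.3667, 0.6000)

Iteration 1:
  p = (9 - (-1)·0.6000 - (4)·1.4000) / (6) = 0.6667
  q = (-11 - (-3)·-2.6000 - (1)·1.4000) / (6) = -3.3667
  r = (0 - (3)·-2.6000 - (3)·0.6000) / (10) = 0.6000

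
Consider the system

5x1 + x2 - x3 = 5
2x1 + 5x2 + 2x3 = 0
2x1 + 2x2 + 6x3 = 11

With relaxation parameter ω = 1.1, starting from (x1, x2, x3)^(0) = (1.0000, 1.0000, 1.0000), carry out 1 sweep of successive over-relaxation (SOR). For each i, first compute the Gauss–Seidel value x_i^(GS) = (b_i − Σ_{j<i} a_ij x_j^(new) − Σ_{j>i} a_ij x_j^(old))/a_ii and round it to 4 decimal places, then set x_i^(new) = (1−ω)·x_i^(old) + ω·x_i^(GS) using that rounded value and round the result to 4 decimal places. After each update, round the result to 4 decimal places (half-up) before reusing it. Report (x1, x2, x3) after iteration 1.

(1.0000, -0.9800, 1.9094)

Iteration 1:
  x1: GS value = (5 - (1)·1.0000 - (-1)·1.0000) / (5) = 1.0000;  x1 ← (1−ω)·1.0000 + ω·1.0000 = 1.0000
  x2: GS value = (0 - (2)·1.0000 - (2)·1.0000) / (5) = -0.8000;  x2 ← (1−ω)·1.0000 + ω·-0.8000 = -0.9800
  x3: GS value = (11 - (2)·1.0000 - (2)·-0.9800) / (6) = 1.8267;  x3 ← (1−ω)·1.0000 + ω·1.8267 = 1.9094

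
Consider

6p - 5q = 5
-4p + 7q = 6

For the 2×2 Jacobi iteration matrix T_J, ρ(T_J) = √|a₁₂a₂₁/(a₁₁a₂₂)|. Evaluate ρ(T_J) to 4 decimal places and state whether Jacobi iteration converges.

a₁₂a₂₁/(a₁₁a₂₂) = (-5)·(-4) / ((6)·(7)) = 0.476190
ρ = √|0.476190| = √0.476190 = 0.6901
ρ < 1, so Jacobi converges

0.6901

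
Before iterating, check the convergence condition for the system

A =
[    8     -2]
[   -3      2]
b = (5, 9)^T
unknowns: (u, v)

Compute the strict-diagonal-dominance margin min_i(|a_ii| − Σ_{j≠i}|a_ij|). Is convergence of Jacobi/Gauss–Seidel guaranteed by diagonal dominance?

-1

row 1: |8| − (2) = 6
row 2: |2| − (3) = -1
minimum over rows = -1 → not strictly diagonally dominant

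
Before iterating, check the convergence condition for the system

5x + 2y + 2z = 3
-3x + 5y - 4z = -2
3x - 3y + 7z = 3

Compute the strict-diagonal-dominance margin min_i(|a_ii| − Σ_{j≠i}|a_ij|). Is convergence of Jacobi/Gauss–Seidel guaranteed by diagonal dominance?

row 1: |5| − (2+2) = 1
row 2: |5| − (3+4) = -2
row 3: |7| − (3+3) = 1
minimum over rows = -2 → not strictly diagonally dominant

-2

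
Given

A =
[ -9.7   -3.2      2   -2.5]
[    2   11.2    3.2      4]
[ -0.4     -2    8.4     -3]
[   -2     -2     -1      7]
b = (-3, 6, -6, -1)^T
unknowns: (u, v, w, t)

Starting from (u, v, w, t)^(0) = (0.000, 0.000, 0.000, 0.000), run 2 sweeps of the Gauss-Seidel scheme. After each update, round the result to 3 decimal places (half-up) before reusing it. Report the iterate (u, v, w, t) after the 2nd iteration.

Iteration 1:
  u = (-3 - (-3.2)·0.000 - (2)·0.000 - (-2.5)·0.000) / (-9.7) = 0.309
  v = (6 - (2)·0.309 - (3.2)·0.000 - (4)·0.000) / (11.2) = 0.481
  w = (-6 - (-0.4)·0.309 - (-2)·0.481 - (-3)·0.000) / (8.4) = -0.585
  t = (-1 - (-2)·0.309 - (-2)·0.481 - (-1)·-0.585) / (7) = -0.001
Iteration 2:
  u = (-3 - (-3.2)·0.481 - (2)·-0.585 - (-2.5)·-0.001) / (-9.7) = 0.030
  v = (6 - (2)·0.030 - (3.2)·-0.585 - (4)·-0.001) / (11.2) = 0.698
  w = (-6 - (-0.4)·0.030 - (-2)·0.698 - (-3)·-0.001) / (8.4) = -0.547
  t = (-1 - (-2)·0.030 - (-2)·0.698 - (-1)·-0.547) / (7) = -0.013

(0.030, 0.698, -0.547, -0.013)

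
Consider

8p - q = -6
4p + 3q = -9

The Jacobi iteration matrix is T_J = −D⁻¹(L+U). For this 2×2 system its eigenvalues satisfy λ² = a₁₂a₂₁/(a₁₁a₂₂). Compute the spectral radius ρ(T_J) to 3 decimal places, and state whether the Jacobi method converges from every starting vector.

0.408

a₁₂a₂₁/(a₁₁a₂₂) = (-1)·(4) / ((8)·(3)) = -0.166667
ρ = √|-0.166667| = √0.166667 = 0.408
ρ < 1, so Jacobi converges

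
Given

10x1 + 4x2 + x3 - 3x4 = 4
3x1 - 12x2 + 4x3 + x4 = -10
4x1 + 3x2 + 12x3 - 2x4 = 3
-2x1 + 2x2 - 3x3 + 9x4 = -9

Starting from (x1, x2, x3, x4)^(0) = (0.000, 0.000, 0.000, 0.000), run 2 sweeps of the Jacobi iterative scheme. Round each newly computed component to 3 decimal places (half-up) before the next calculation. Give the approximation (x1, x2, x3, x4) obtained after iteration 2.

Iteration 1:
  x1 = (4 - (4)·0.000 - (1)·0.000 - (-3)·0.000) / (10) = 0.400
  x2 = (-10 - (3)·0.000 - (4)·0.000 - (1)·0.000) / (-12) = 0.833
  x3 = (3 - (4)·0.000 - (3)·0.000 - (-2)·0.000) / (12) = 0.250
  x4 = (-9 - (-2)·0.000 - (2)·0.000 - (-3)·0.000) / (9) = -1.000
Iteration 2:
  x1 = (4 - (4)·0.833 - (1)·0.250 - (-3)·-1.000) / (10) = -0.258
  x2 = (-10 - (3)·0.400 - (4)·0.250 - (1)·-1.000) / (-12) = 0.933
  x3 = (3 - (4)·0.400 - (3)·0.833 - (-2)·-1.000) / (12) = -0.258
  x4 = (-9 - (-2)·0.400 - (2)·0.833 - (-3)·0.250) / (9) = -1.013

(-0.258, 0.933, -0.258, -1.013)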